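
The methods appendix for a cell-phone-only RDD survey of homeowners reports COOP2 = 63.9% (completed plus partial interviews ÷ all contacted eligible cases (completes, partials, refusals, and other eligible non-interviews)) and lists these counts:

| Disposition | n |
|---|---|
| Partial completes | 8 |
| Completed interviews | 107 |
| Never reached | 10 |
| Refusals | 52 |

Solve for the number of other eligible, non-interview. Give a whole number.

Num = 107 + 8 = 115
COOP2 = 115 / D = 0.639
D = 115 / 0.639 = 180.0
Other denominator terms total 167
other eligible, non-interview = 180.0 − 167 ≈ 13

13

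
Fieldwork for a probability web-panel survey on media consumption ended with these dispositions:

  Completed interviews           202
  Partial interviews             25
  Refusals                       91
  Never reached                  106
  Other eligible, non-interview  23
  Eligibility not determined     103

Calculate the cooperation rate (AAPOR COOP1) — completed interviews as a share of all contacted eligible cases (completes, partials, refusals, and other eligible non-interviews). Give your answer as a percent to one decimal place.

Num = 202
Denom = 202 + 25 + 91 + 23 = 341
COOP1 = 202 / 341 = 0.5924

59.2%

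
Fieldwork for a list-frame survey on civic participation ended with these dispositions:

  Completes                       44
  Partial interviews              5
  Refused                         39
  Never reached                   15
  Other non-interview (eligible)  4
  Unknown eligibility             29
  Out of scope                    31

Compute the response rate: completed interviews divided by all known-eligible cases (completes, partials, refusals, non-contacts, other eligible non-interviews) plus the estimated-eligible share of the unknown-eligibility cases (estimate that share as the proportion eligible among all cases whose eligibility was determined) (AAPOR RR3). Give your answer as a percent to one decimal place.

34.0%

Top → 44
Known eligible → 44 + 5 + 39 + 15 + 4 = 107
e = 107 / (107 + 31) = 107 / 138 = 0.7754
Estimated eligible among unknowns → 0.7754 × 29 = 22.49
Denom → 107 + 22.49 = 129.49
RR3 = 44 / 129.49 = 0.3398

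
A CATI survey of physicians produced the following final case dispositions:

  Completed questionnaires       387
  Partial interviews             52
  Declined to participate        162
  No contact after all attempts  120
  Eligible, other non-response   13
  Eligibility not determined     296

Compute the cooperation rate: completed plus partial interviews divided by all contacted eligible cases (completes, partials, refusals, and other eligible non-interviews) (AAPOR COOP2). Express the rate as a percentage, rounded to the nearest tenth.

71.5%

Numerator = 387 + 52 = 439
Denominator = 387 + 52 + 162 + 13 = 614
COOP2 = 439 / 614 = 0.7150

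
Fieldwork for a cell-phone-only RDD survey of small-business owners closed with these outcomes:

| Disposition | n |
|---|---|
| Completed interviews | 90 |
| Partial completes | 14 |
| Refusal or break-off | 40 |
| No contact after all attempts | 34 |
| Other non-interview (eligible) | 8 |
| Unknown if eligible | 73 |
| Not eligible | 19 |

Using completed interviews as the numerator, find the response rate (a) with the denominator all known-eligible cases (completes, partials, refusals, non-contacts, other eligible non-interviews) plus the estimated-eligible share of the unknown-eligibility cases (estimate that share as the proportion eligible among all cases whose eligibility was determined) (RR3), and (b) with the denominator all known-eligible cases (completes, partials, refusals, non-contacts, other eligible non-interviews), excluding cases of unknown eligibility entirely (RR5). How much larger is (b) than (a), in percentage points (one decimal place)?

12.7

Num: 90
Eligible (known): 90 + 14 + 40 + 34 + 8 = 186
e = 186 / (186 + 19) = 186 / 205 = 0.9073
Estimated eligible among unknowns: 0.9073 × 73 = 66.23
Base: 186 + 66.23 = 252.23
RR3 = 90 / 252.23 = 0.3568
Base: 90 + 14 + 40 + 34 + 8 = 186
RR5 = 90 / 186 = 0.4839
Difference = 48.39 − 35.68 = 12.71 percentage points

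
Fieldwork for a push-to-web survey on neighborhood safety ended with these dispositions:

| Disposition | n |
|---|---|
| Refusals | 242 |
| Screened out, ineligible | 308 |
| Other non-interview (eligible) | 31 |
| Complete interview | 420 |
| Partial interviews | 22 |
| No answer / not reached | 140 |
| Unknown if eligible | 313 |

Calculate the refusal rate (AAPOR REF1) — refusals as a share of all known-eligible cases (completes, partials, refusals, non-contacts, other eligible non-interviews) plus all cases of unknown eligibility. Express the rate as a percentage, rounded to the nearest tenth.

20.7%

Num = 242
Denominator = 420 + 22 + 242 + 140 + 31 + 313 = 1168
REF1 = 242 / 1168 = 0.2072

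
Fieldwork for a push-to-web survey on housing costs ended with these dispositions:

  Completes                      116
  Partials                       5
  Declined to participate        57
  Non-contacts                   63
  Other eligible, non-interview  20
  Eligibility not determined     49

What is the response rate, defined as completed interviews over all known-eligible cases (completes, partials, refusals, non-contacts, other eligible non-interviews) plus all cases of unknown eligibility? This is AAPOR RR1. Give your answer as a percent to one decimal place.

Numerator = 116
Denom = 116 + 5 + 57 + 63 + 20 + 49 = 310
RR1 = 116 / 310 = 0.3742

37.4%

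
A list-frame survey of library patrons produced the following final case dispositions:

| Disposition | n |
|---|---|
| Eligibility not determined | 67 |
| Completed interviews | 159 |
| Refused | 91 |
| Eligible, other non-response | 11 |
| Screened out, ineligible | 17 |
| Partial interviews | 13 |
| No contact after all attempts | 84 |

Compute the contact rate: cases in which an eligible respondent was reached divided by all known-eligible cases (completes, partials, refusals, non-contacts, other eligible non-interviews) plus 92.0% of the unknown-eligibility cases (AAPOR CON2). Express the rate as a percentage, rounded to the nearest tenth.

65.3%

Numerator → 159 + 13 + 91 + 11 = 274
Known eligible → 159 + 13 + 91 + 84 + 11 = 358
Eligible share of unknowns → 0.9200 × 67 = 61.64
Denom → 358 + 61.64 = 419.64
CON2 = 274 / 419.64 = 0.6529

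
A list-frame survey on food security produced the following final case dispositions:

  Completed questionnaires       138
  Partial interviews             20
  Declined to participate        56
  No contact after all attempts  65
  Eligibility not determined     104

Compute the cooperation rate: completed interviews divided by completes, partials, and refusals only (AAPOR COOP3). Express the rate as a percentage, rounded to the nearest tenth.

Num: 138
Base: 138 + 20 + 56 = 214
COOP3 = 138 / 214 = 0.6449

64.5%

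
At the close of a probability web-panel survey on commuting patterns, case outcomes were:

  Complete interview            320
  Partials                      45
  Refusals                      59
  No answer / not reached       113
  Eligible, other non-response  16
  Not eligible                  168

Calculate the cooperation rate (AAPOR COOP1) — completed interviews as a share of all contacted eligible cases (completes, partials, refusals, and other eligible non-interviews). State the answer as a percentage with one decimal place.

Num = 320
Base = 320 + 45 + 59 + 16 = 440
COOP1 = 320 / 440 = 0.7273

72.7%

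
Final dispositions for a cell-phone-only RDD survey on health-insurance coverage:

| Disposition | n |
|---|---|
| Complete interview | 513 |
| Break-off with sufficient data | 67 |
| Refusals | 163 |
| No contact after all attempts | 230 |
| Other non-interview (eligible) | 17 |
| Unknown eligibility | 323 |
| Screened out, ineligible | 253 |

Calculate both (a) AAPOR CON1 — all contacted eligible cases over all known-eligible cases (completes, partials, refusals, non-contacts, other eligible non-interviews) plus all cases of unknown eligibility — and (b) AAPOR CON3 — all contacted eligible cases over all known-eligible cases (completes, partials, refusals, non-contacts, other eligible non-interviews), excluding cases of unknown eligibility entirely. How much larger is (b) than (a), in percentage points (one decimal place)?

Numerator → 513 + 67 + 163 + 17 = 760
Denominator → 513 + 67 + 163 + 230 + 17 + 323 = 1313
CON1 = 760 / 1313 = 0.5788
Denominator → 513 + 67 + 163 + 230 + 17 = 990
CON3 = 760 / 990 = 0.7677
Difference = 76.77 − 57.88 = 18.89 percentage points

18.9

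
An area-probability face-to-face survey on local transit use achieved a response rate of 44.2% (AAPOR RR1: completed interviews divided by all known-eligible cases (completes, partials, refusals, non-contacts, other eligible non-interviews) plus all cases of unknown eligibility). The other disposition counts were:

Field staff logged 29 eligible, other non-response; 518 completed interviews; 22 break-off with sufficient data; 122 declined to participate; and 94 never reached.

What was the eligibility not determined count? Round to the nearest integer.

RR1 = 518 / D = 0.442
D = 518 / 0.442 = 1171.9
Remaining denominator categories sum to 785
eligibility not determined = 1171.9 − 785 ≈ 387

387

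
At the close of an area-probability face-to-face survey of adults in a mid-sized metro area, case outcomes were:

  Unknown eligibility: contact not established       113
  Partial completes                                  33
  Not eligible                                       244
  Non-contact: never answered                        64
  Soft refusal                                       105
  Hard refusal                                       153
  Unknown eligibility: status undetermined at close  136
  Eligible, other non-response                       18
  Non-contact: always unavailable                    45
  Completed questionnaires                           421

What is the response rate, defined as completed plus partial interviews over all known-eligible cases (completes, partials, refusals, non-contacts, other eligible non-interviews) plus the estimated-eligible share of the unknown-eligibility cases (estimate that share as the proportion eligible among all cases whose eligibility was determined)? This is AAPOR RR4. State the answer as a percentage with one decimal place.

Refusals = 153 + 105 = 258
Never reached = 64 + 45 = 109
Undetermined eligibility = 113 + 136 = 249
Numerator: 421 + 33 = 454
Determined eligible: 421 + 33 + 258 + 109 + 18 = 839
e = 839 / (839 + 244) = 839 / 1083 = 0.7747
e × U: 0.7747 × 249 = 192.90
Denom: 839 + 192.90 = 1031.90
RR4 = 454 / 1031.90 = 0.4400

44.0%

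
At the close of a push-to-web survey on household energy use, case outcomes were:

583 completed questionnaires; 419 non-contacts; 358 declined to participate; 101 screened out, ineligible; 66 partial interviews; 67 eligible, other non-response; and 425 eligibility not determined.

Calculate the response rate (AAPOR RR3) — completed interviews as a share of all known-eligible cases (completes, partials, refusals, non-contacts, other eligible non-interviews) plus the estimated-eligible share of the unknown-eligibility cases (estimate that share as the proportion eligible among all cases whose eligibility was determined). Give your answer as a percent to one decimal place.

Top: 583
Eligible (known): 583 + 66 + 358 + 419 + 67 = 1493
e = 1493 / (1493 + 101) = 1493 / 1594 = 0.9366
Estimated eligible among unknowns: 0.9366 × 425 = 398.06
Denominator: 1493 + 398.06 = 1891.06
RR3 = 583 / 1891.06 = 0.3083

30.8%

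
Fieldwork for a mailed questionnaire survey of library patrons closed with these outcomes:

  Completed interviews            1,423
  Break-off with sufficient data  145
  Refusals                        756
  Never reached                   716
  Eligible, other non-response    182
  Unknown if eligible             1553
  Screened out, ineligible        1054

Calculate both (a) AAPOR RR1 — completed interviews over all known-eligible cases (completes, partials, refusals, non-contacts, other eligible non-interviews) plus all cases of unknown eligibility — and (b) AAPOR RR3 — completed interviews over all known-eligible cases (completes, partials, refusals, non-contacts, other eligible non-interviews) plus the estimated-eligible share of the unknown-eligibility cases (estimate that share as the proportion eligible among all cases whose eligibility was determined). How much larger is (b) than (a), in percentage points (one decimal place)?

2.6

Numerator = 1423
Base = 1423 + 145 + 756 + 716 + 182 + 1553 = 4775
RR1 = 1423 / 4775 = 0.2980
Known eligible = 1423 + 145 + 756 + 716 + 182 = 3222
e = 3222 / (3222 + 1054) = 3222 / 4276 = 0.7535
e × U = 0.7535 × 1553 = 1170.19
Base = 3222 + 1170.19 = 4392.19
RR3 = 1423 / 4392.19 = 0.3240
Difference = 32.40 − 29.80 = 2.60 percentage points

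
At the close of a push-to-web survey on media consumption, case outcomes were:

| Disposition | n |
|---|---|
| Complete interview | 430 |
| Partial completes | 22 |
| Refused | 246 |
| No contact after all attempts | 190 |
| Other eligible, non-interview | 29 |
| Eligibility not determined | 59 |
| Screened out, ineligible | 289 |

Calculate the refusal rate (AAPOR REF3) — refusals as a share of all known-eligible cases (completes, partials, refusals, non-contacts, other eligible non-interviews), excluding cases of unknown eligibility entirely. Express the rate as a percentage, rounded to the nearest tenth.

26.8%

Numerator: 246
Base: 430 + 22 + 246 + 190 + 29 = 917
REF3 = 246 / 917 = 0.2683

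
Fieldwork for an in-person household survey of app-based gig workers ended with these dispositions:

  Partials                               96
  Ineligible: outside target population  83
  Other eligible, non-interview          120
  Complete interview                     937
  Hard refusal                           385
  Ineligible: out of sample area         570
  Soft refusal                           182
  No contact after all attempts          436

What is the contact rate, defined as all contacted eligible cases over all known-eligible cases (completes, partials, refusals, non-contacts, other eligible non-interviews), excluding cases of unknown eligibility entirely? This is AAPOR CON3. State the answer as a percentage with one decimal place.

79.8%

Refusal or break-off = 385 + 182 = 567
Out of scope = 83 + 570 = 653
Num = 937 + 96 + 567 + 120 = 1720
Base = 937 + 96 + 567 + 436 + 120 = 2156
CON3 = 1720 / 2156 = 0.7978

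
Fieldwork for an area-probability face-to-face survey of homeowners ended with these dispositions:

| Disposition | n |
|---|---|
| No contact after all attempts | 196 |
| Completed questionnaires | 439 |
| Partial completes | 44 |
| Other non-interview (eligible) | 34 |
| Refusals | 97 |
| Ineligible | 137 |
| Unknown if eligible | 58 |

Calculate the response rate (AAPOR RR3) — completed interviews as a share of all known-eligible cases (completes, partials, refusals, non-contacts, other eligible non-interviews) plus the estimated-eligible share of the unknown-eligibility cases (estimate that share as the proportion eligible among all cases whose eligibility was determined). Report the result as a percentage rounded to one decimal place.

Top: 439
Known eligible: 439 + 44 + 97 + 196 + 34 = 810
e = 810 / (810 + 137) = 810 / 947 = 0.8553
Estimated eligible among unknowns: 0.8553 × 58 = 49.61
Base: 810 + 49.61 = 859.61
RR3 = 439 / 859.61 = 0.5107

51.1%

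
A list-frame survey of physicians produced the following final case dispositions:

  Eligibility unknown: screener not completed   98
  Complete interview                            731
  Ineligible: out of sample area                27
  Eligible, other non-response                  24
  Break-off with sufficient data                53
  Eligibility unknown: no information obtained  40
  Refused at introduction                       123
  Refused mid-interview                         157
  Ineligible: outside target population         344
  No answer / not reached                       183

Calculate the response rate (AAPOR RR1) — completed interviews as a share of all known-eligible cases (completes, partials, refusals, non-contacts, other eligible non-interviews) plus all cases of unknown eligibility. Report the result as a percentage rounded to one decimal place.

Declined to participate = 123 + 157 = 280
Unknown if eligible = 98 + 40 = 138
Ineligible = 344 + 27 = 371
Num = 731
Base = 731 + 53 + 280 + 183 + 24 + 138 = 1409
RR1 = 731 / 1409 = 0.5188

51.9%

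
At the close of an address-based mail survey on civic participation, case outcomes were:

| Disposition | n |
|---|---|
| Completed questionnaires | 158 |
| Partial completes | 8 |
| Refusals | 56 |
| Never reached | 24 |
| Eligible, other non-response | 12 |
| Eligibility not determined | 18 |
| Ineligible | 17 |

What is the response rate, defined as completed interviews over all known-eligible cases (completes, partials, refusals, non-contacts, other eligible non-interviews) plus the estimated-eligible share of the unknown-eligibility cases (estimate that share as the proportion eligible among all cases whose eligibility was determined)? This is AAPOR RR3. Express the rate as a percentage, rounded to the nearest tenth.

57.5%

Numerator = 158
Eligible (known) = 158 + 8 + 56 + 24 + 12 = 258
e = 258 / (258 + 17) = 258 / 275 = 0.9382
Estimated eligible among unknowns = 0.9382 × 18 = 16.89
Denom = 258 + 16.89 = 274.89
RR3 = 158 / 274.89 = 0.5748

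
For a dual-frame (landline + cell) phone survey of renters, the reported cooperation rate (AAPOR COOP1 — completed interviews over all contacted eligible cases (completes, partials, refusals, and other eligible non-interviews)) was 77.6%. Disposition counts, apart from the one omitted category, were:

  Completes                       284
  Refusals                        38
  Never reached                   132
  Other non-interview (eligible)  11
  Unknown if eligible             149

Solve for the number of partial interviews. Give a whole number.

33

COOP1 = 284 / D = 0.776
D = 284 / 0.776 = 366.0
Other denominator terms total 333
partial interviews = 366.0 − 333 ≈ 33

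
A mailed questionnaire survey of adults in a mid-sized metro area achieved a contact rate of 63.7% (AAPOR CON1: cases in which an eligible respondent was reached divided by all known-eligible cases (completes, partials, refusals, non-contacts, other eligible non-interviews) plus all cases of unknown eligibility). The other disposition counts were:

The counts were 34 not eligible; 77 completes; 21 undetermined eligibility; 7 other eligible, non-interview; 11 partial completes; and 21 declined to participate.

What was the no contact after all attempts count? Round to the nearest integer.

45

Num = 77 + 11 + 21 + 7 = 116
CON1 = 116 / D = 0.637
D = 116 / 0.637 = 182.1
Remaining denominator categories sum to 137
no contact after all attempts = 182.1 − 137 ≈ 45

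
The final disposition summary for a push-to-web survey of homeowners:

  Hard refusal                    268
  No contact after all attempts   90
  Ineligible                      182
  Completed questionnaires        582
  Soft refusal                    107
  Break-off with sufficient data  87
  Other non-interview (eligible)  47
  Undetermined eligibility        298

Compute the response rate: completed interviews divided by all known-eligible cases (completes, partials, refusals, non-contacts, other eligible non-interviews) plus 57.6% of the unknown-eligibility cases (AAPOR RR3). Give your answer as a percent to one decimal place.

43.0%

Declined to participate = 268 + 107 = 375
Num: 582
Determined eligible: 582 + 87 + 375 + 90 + 47 = 1181
Estimated eligible among unknowns: 0.5760 × 298 = 171.65
Denom: 1181 + 171.65 = 1352.65
RR3 = 582 / 1352.65 = 0.4303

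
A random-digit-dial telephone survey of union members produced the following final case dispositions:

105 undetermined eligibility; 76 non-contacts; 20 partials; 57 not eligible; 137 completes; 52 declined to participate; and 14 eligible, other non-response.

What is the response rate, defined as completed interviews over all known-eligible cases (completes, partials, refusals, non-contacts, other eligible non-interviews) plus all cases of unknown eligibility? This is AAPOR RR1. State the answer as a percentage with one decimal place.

33.9%

Numerator = 137
Denominator = 137 + 20 + 52 + 76 + 14 + 105 = 404
RR1 = 137 / 404 = 0.3391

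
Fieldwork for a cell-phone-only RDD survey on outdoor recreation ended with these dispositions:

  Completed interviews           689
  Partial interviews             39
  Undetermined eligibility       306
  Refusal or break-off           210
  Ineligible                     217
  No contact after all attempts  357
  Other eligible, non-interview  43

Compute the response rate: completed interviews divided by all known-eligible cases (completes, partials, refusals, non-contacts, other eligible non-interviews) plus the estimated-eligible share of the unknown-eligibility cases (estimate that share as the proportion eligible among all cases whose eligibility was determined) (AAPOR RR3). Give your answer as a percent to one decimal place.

43.0%

Numerator: 689
Eligible (known): 689 + 39 + 210 + 357 + 43 = 1338
e = 1338 / (1338 + 217) = 1338 / 1555 = 0.8605
e × U: 0.8605 × 306 = 263.31
Denominator: 1338 + 263.31 = 1601.31
RR3 = 689 / 1601.31 = 0.4303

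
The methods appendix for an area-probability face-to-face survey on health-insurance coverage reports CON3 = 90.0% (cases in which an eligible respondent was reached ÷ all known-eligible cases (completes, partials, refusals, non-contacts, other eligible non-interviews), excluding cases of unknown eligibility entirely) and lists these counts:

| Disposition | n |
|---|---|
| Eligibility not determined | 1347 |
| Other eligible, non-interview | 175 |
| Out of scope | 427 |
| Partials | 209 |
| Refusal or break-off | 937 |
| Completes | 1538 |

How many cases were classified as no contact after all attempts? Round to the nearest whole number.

318

Num = 1538 + 209 + 937 + 175 = 2859
CON3 = 2859 / D = 0.900
D = 2859 / 0.900 = 3176.7
Rest of base = 2859
no contact after all attempts = 3176.7 − 2859 ≈ 318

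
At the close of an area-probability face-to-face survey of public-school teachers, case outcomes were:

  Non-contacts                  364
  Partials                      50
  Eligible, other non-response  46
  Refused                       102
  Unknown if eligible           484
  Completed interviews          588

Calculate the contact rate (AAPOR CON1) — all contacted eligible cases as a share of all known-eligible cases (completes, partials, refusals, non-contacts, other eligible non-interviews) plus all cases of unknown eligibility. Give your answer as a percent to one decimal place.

48.1%

Top → 588 + 50 + 102 + 46 = 786
Denominator → 588 + 50 + 102 + 364 + 46 + 484 = 1634
CON1 = 786 / 1634 = 0.4810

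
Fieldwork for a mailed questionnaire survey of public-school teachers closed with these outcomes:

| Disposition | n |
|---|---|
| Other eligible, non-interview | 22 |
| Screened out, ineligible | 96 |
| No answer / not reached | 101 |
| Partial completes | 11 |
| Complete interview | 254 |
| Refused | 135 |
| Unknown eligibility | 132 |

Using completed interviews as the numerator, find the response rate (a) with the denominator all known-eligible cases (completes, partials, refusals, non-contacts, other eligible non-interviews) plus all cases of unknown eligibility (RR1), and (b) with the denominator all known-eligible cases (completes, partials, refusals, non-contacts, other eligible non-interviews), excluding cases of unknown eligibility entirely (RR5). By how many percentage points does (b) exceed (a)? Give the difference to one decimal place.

9.8

Top = 254
Base = 254 + 11 + 135 + 101 + 22 + 132 = 655
RR1 = 254 / 655 = 0.3878
Base = 254 + 11 + 135 + 101 + 22 = 523
RR5 = 254 / 523 = 0.4857
Difference = 48.57 − 38.78 = 9.79 percentage points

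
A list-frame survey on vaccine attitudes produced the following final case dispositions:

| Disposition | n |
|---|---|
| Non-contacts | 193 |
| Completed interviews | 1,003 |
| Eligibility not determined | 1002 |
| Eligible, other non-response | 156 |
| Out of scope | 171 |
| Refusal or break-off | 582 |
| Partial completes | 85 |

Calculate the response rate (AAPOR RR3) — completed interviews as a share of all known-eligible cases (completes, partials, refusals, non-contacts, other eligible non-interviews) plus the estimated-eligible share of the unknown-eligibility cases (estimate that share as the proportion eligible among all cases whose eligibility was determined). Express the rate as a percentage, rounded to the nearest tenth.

34.1%

Numerator → 1003
Known eligible → 1003 + 85 + 582 + 193 + 156 = 2019
e = 2019 / (2019 + 171) = 2019 / 2190 = 0.9219
Eligible share of unknowns → 0.9219 × 1002 = 923.74
Denominator → 2019 + 923.74 = 2942.74
RR3 = 1003 / 2942.74 = 0.3408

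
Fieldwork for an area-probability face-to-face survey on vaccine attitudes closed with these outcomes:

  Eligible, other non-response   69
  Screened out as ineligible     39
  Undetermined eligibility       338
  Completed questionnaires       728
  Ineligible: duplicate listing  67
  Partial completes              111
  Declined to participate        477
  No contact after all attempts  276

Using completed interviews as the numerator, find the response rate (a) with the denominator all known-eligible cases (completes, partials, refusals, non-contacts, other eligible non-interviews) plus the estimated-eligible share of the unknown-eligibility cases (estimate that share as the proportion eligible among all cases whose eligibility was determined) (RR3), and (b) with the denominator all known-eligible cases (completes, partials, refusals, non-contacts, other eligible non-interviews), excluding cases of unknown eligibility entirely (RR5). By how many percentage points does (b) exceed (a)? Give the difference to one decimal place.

Out of scope = 39 + 67 = 106
Top → 728
Known eligible → 728 + 111 + 477 + 276 + 69 = 1661
e = 1661 / (1661 + 106) = 1661 / 1767 = 0.9400
e × U → 0.9400 × 338 = 317.72
Denom → 1661 + 317.72 = 1978.72
RR3 = 728 / 1978.72 = 0.3679
Denom → 728 + 111 + 477 + 276 + 69 = 1661
RR5 = 728 / 1661 = 0.4383
Difference = 43.83 − 36.79 = 7.04 percentage points

7.0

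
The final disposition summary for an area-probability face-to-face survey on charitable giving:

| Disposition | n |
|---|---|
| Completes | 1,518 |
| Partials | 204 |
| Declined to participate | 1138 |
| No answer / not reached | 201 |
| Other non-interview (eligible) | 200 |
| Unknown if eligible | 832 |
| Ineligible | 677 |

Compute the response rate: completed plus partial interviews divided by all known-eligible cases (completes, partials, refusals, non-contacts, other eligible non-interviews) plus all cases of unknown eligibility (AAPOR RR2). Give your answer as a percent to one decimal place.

42.1%

Numerator → 1518 + 204 = 1722
Base → 1518 + 204 + 1138 + 201 + 200 + 832 = 4093
RR2 = 1722 / 4093 = 0.4207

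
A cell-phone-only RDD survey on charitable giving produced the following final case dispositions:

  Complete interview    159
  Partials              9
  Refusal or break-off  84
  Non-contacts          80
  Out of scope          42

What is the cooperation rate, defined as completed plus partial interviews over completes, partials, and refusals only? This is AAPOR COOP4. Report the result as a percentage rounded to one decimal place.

66.7%

Numerator = 159 + 9 = 168
Denom = 159 + 9 + 84 = 252
COOP4 = 168 / 252 = 0.6667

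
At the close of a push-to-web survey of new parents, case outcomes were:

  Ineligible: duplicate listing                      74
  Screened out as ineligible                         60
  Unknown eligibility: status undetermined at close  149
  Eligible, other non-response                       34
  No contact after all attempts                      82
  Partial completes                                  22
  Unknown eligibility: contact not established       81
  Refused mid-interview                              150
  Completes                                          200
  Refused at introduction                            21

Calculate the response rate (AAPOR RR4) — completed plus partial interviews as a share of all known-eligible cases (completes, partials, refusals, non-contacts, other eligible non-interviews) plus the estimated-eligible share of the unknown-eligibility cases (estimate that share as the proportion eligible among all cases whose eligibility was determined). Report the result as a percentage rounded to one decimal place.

32.1%

Refused = 21 + 150 = 171
Unknown if eligible = 81 + 149 = 230
Not eligible = 60 + 74 = 134
Numerator = 200 + 22 = 222
Determined eligible = 200 + 22 + 171 + 82 + 34 = 509
e = 509 / (509 + 134) = 509 / 643 = 0.7916
Estimated eligible among unknowns = 0.7916 × 230 = 182.07
Base = 509 + 182.07 = 691.07
RR4 = 222 / 691.07 = 0.3212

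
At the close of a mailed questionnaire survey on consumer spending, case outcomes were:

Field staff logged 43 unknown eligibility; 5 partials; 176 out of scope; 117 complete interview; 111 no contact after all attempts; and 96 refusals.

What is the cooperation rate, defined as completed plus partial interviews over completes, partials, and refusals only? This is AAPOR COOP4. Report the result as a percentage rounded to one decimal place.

Numerator → 117 + 5 = 122
Denominator → 117 + 5 + 96 = 218
COOP4 = 122 / 218 = 0.5596

56.0%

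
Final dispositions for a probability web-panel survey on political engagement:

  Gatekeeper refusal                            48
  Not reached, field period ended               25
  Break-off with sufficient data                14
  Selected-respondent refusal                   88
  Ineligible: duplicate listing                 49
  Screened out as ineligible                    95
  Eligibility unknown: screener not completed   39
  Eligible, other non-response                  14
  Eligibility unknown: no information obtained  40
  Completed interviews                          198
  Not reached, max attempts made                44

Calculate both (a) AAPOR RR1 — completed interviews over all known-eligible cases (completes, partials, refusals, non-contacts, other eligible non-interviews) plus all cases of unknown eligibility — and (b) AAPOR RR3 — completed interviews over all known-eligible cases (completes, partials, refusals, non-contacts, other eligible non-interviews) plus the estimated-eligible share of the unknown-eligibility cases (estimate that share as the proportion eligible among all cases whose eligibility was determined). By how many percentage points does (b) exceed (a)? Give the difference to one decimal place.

Refusals = 48 + 88 = 136
Non-contacts = 25 + 44 = 69
Undetermined eligibility = 39 + 40 = 79
Ineligible = 95 + 49 = 144
Num: 198
Base: 198 + 14 + 136 + 69 + 14 + 79 = 510
RR1 = 198 / 510 = 0.3882
Eligible (known): 198 + 14 + 136 + 69 + 14 = 431
e = 431 / (431 + 144) = 431 / 575 = 0.7496
Estimated eligible among unknowns: 0.7496 × 79 = 59.22
Base: 431 + 59.22 = 490.22
RR3 = 198 / 490.22 = 0.4039
Difference = 40.39 − 38.82 = 1.57 percentage points

1.6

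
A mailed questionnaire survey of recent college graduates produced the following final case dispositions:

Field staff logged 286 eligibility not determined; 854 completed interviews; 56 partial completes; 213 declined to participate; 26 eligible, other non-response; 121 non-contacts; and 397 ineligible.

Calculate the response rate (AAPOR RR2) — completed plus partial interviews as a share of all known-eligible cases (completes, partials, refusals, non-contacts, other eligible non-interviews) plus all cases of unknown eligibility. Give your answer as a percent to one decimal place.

Numerator → 854 + 56 = 910
Denominator → 854 + 56 + 213 + 121 + 26 + 286 = 1556
RR2 = 910 / 1556 = 0.5848

58.5%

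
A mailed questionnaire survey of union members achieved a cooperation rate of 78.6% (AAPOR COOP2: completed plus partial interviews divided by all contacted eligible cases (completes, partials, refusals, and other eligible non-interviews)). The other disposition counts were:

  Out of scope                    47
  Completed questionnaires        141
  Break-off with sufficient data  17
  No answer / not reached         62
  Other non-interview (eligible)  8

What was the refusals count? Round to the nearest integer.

35

Numerator → 141 + 17 = 158
COOP2 = 158 / D = 0.786
D = 158 / 0.786 = 201.0
Rest of base = 166
refusals = 201.0 − 166 ≈ 35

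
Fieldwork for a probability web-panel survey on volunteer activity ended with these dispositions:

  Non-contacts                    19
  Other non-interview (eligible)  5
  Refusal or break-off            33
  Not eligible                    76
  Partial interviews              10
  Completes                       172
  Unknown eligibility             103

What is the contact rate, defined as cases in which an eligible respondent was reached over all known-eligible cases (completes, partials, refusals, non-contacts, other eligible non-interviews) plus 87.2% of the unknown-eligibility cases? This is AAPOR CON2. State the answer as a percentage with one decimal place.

Num = 172 + 10 + 33 + 5 = 220
Eligible (known) = 172 + 10 + 33 + 19 + 5 = 239
Eligible share of unknowns = 0.8720 × 103 = 89.82
Denom = 239 + 89.82 = 328.82
CON2 = 220 / 328.82 = 0.6691

66.9%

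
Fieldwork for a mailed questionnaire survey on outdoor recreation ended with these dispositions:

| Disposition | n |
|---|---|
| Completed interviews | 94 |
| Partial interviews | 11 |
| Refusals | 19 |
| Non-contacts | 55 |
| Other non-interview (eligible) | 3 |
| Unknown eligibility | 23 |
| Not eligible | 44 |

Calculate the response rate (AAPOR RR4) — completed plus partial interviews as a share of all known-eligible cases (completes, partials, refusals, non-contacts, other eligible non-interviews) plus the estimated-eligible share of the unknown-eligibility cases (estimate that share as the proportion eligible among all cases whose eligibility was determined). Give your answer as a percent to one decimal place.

52.4%

Top = 94 + 11 = 105
Determined eligible = 94 + 11 + 19 + 55 + 3 = 182
e = 182 / (182 + 44) = 182 / 226 = 0.8053
e × U = 0.8053 × 23 = 18.52
Denominator = 182 + 18.52 = 200.52
RR4 = 105 / 200.52 = 0.5236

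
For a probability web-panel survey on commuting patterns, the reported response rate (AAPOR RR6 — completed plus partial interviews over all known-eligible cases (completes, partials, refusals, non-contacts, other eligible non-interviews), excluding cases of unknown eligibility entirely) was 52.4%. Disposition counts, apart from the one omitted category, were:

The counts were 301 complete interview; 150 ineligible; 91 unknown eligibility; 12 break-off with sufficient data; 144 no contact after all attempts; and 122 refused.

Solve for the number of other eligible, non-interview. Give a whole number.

Top: 301 + 12 = 313
RR6 = 313 / D = 0.524
D = 313 / 0.524 = 597.3
Other denominator terms total 579
other eligible, non-interview = 597.3 − 579 ≈ 18

18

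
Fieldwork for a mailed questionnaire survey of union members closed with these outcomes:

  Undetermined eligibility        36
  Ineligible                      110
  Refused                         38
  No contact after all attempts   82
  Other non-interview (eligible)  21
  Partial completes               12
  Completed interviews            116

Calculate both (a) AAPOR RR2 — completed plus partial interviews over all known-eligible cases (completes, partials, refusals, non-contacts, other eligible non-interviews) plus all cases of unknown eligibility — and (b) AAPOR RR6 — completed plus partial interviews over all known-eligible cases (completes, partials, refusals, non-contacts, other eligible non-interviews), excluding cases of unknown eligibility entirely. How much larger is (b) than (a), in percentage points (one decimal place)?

5.6

Numerator: 116 + 12 = 128
Base: 116 + 12 + 38 + 82 + 21 + 36 = 305
RR2 = 128 / 305 = 0.4197
Base: 116 + 12 + 38 + 82 + 21 = 269
RR6 = 128 / 269 = 0.4758
Difference = 47.58 − 41.97 = 5.61 percentage points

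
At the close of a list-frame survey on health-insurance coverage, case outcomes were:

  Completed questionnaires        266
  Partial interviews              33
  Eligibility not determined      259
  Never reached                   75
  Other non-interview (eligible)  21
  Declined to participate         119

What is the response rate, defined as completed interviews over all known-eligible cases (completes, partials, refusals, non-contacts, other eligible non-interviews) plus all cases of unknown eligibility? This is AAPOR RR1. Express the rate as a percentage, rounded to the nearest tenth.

34.4%

Numerator → 266
Denominator → 266 + 33 + 119 + 75 + 21 + 259 = 773
RR1 = 266 / 773 = 0.3441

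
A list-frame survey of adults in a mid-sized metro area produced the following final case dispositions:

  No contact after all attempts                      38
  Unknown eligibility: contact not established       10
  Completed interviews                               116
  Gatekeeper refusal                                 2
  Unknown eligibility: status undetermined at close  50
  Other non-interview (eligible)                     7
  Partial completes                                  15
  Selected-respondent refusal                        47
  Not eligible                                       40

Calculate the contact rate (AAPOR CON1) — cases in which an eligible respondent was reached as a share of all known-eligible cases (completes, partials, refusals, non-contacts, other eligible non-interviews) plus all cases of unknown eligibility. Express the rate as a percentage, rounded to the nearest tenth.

Refused = 2 + 47 = 49
Unknown if eligible = 10 + 50 = 60
Num = 116 + 15 + 49 + 7 = 187
Denom = 116 + 15 + 49 + 38 + 7 + 60 = 285
CON1 = 187 / 285 = 0.6561

65.6%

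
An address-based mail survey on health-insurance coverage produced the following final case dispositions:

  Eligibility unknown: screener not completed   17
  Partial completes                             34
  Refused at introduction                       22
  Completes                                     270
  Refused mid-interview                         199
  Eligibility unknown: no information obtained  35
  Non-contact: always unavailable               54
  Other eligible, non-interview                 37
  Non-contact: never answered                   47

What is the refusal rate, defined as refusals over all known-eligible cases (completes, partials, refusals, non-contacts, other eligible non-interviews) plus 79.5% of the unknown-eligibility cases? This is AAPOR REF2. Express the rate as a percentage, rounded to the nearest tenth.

Refused = 22 + 199 = 221
No answer / not reached = 47 + 54 = 101
Unknown eligibility = 17 + 35 = 52
Num → 221
Known eligible → 270 + 34 + 221 + 101 + 37 = 663
Estimated eligible among unknowns → 0.7950 × 52 = 41.34
Denom → 663 + 41.34 = 704.34
REF2 = 221 / 704.34 = 0.3138

31.4%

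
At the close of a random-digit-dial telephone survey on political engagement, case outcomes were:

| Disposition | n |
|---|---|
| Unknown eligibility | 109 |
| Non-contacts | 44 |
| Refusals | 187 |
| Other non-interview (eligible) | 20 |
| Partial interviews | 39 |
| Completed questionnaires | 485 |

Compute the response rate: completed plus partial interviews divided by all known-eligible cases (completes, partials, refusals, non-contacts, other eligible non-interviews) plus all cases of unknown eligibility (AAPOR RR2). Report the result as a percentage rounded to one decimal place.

Top = 485 + 39 = 524
Base = 485 + 39 + 187 + 44 + 20 + 109 = 884
RR2 = 524 / 884 = 0.5928

59.3%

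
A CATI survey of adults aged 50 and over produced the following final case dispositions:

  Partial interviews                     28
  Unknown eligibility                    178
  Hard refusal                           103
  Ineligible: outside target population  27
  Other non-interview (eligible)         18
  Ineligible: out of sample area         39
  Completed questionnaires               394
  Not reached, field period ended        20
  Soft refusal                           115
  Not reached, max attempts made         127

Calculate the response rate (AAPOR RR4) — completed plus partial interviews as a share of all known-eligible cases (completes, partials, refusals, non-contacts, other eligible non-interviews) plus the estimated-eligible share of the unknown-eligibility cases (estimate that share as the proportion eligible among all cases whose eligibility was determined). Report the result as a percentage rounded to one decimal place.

Refused = 103 + 115 = 218
No answer / not reached = 20 + 127 = 147
Not eligible = 27 + 39 = 66
Numerator = 394 + 28 = 422
Determined eligible = 394 + 28 + 218 + 147 + 18 = 805
e = 805 / (805 + 66) = 805 / 871 = 0.9242
e × U = 0.9242 × 178 = 164.51
Denom = 805 + 164.51 = 969.51
RR4 = 422 / 969.51 = 0.4353

43.5%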